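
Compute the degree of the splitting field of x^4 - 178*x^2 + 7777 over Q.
[K:Q] = 4

f factors as (x^2 - 77)(x^2 - 101); the splitting field is K = Q(sqrt(77), sqrt(101)). Since 77, 101, and 7777 are all non-squares in Q, the three subfields Q(sqrt(77)), Q(sqrt(101)), Q(sqrt(7777)) are distinct degree-2 extensions, so [K:Q] = 4 (Klein four Galois group).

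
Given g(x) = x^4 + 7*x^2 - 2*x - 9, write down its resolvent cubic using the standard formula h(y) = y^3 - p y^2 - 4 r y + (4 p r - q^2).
h(y) = y^3 - 7*y^2 + 36*y - 256

Identify coefficients: p = 7, q = -2, r = -9.
Plug into h(y) = y^3 - p y^2 - 4 r y + (4 p r - q^2):
  h(y) = y^3 - (7) y^2 - 4*(-9) y + (4*(7)*(-9) - (-2)^2)
       = y^3 + (-7) y^2 + (36) y + (-256).
Simplifying: h(y) = y^3 - 7*y^2 + 36*y - 256.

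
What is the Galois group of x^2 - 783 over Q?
Gal(K/Q) = Z/2Z (cyclic of order 2)

x^2 - 783 is irreducible over Q since 783 is not a rational square. The splitting field Q(sqrt(783)) has degree 2 over Q, and its unique nontrivial automorphism is sqrt(783) ↦ -sqrt(783). Hence Gal(Q(sqrt(783))/Q) = Z/2Z.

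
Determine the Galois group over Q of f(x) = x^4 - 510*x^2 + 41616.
Gal(K/Q) = Z/2Z (cyclic of order 2)

f factors as (x^2 - 102)(x^2 - 408), so the splitting field is K = Q(sqrt(102), sqrt(408)). The squarefree part of 102 is 102 and the squarefree part of 408 is also 102, so sqrt(102) and sqrt(408) are both rational multiples of sqrt(102). Hence Q(sqrt(102)) = Q(sqrt(408)) = Q(sqrt(102)), and the splitting field collapses to a single degree-2 extension with Galois group Z/2Z.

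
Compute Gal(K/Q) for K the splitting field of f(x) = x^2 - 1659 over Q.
Gal(K/Q) = Z/2Z (cyclic of order 2)

x^2 - 1659 is irreducible over Q since 1659 is not a rational square. The splitting field Q(sqrt(1659)) has degree 2 over Q, and its unique nontrivial automorphism is sqrt(1659) ↦ -sqrt(1659). Hence Gal(Q(sqrt(1659))/Q) = Z/2Z.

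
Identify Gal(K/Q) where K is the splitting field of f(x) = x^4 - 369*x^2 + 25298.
Gal(K/Q) = V_4 (Klein four-group, Z/2Z × Z/2Z)

f factors as (x^2 - 91)(x^2 - 278), so the splitting field is K = Q(sqrt(91), sqrt(278)). The elements 91, 278, 25298 are all non-squares in Q, so sqrt(91) and sqrt(278) generate independent quadratic extensions. Thus [K:Q] = 4 and Gal(K/Q) is generated by the two order-2 automorphisms sqrt(91) ↦ -sqrt(91) and sqrt(278) ↦ -sqrt(278), giving V_4.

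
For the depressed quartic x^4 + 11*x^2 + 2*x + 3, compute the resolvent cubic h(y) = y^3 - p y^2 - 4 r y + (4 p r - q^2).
h(y) = y^3 - 11*y^2 - 12*y + 128

Identify coefficients: p = 11, q = 2, r = 3.
Plug into h(y) = y^3 - p y^2 - 4 r y + (4 p r - q^2):
  h(y) = y^3 - (11) y^2 - 4*(3) y + (4*(11)*(3) - (2)^2)
       = y^3 + (-11) y^2 + (-12) y + (128).
Simplifying: h(y) = y^3 - 11*y^2 - 12*y + 128.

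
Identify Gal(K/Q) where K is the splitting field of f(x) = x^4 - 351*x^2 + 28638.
Gal(K/Q) = V_4 (Klein four-group, Z/2Z × Z/2Z)

f factors as (x^2 - 222)(x^2 - 129), so the splitting field is K = Q(sqrt(222), sqrt(129)). The elements 222, 129, 28638 are all non-squares in Q, so sqrt(222) and sqrt(129) generate independent quadratic extensions. Thus [K:Q] = 4 and Gal(K/Q) is generated by the two order-2 automorphisms sqrt(222) ↦ -sqrt(222) and sqrt(129) ↦ -sqrt(129), giving V_4.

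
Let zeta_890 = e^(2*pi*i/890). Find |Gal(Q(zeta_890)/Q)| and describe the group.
|Gal(Q(zeta_890)/Q)| = phi(890) = 352; group ≅ (Z/890Z)^* ≅ Z/4Z × Z/88Z

The n-th cyclotomic polynomial Φ_890(x) is the minimal polynomial of zeta_890 over Q and has degree phi(890) = 352. So Q(zeta_890) is a degree-352 Galois extension with Galois group (Z/890Z)^*. By CRT, (Z/890Z)^* ≅ (Z/2Z)^* × (Z/5Z)^* × (Z/89Z)^*. Each prime-power unit group is (Z/2Z)^* ≅ trivial group (order 1); (Z/5Z)^* ≅ Z/4Z; (Z/89Z)^* ≅ Z/88Z. Hence Gal(Q(zeta_890)/Q) ≅ Z/4Z × Z/88Z.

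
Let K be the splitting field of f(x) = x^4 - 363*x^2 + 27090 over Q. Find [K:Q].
[K:Q] = 4

f factors as (x^2 - 105)(x^2 - 258); the splitting field is K = Q(sqrt(105), sqrt(258)). Since 105, 258, and 27090 are all non-squares in Q, the three subfields Q(sqrt(105)), Q(sqrt(258)), Q(sqrt(27090)) are distinct degree-2 extensions, so [K:Q] = 4 (Klein four Galois group).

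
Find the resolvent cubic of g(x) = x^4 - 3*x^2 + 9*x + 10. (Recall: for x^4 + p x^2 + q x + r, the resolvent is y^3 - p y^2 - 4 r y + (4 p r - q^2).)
h(y) = y^3 + 3*y^2 - 40*y - 201

Identify coefficients: p = -3, q = 9, r = 10.
Plug into h(y) = y^3 - p y^2 - 4 r y + (4 p r - q^2):
  h(y) = y^3 - (-3) y^2 - 4*(10) y + (4*(-3)*(10) - (9)^2)
       = y^3 + (3) y^2 + (-40) y + (-201).
Simplifying: h(y) = y^3 + 3*y^2 - 40*y - 201.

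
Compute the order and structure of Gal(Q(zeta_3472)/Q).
|Gal(Q(zeta_3472)/Q)| = phi(3472) = 1440; group ≅ (Z/3472Z)^* ≅ Z/2Z × Z/4Z × Z/6Z × Z/30Z

The n-th cyclotomic polynomial Φ_3472(x) is the minimal polynomial of zeta_3472 over Q and has degree phi(3472) = 1440. So Q(zeta_3472) is a degree-1440 Galois extension with Galois group (Z/3472Z)^*. By CRT, (Z/3472Z)^* ≅ (Z/16Z)^* × (Z/7Z)^* × (Z/31Z)^*. Each prime-power unit group is (Z/16Z)^* ≅ Z/2Z × Z/4Z; (Z/7Z)^* ≅ Z/6Z; (Z/31Z)^* ≅ Z/30Z. Hence Gal(Q(zeta_3472)/Q) ≅ Z/2Z × Z/4Z × Z/6Z × Z/30Z.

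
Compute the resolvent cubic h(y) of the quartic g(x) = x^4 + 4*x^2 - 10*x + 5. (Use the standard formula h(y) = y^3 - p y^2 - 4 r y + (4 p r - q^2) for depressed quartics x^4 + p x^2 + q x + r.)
h(y) = y^3 - 4*y^2 - 20*y - 20

Identify coefficients: p = 4, q = -10, r = 5.
Plug into h(y) = y^3 - p y^2 - 4 r y + (4 p r - q^2):
  h(y) = y^3 - (4) y^2 - 4*(5) y + (4*(4)*(5) - (-10)^2)
       = y^3 + (-4) y^2 + (-20) y + (-20).
Simplifying: h(y) = y^3 - 4*y^2 - 20*y - 20.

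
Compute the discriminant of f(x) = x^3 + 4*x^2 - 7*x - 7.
Δ = 6153

For x^3 + a x^2 + b x + c the discriminant is Δ = 18 a b c - 4 a^3 c + a^2 b^2 - 4 b^3 - 27 c^2.
Plug a = 4, b = -7, c = -7:
  18*(4)*(-7)*(-7) - 4*(4)^3*(-7) + (4)^2*(-7)^2 - 4*(-7)^3 - 27*(-7)^2
  = 3528 + (1792) + 784 + (1372) + (-1323)
  = 6153.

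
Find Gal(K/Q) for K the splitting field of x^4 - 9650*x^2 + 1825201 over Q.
Gal(K/Q) = Z/2Z (cyclic of order 2)

f factors as (x^2 - 9457)(x^2 - 193), so the splitting field is K = Q(sqrt(9457), sqrt(193)). The squarefree part of 9457 is 193 and the squarefree part of 193 is also 193, so sqrt(9457) and sqrt(193) are both rational multiples of sqrt(193). Hence Q(sqrt(9457)) = Q(sqrt(193)) = Q(sqrt(193)), and the splitting field collapses to a single degree-2 extension with Galois group Z/2Z.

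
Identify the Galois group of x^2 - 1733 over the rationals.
Gal(K/Q) = Z/2Z (cyclic of order 2)

x^2 - 1733 is irreducible over Q since 1733 is not a rational square. The splitting field Q(sqrt(1733)) has degree 2 over Q, and its unique nontrivial automorphism is sqrt(1733) ↦ -sqrt(1733). Hence Gal(Q(sqrt(1733))/Q) = Z/2Z.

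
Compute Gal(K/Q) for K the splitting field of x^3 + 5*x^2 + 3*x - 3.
Gal(K/Q) = S_3 (symmetric group of order 6)

Compute the discriminant of x^3 + (5)*x^2 + (3)*x + (-3): Δ = 564. Since Δ is not a rational square, the Galois group is not contained in A_3; it must be the full S_3 (irreducibility of the cubic rules out anything smaller).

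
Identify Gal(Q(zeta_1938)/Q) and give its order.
|Gal(Q(zeta_1938)/Q)| = phi(1938) = 576; group ≅ (Z/1938Z)^* ≅ Z/2Z × Z/16Z × Z/18Z

The n-th cyclotomic polynomial Φ_1938(x) is the minimal polynomial of zeta_1938 over Q and has degree phi(1938) = 576. So Q(zeta_1938) is a degree-576 Galois extension with Galois group (Z/1938Z)^*. By CRT, (Z/1938Z)^* ≅ (Z/2Z)^* × (Z/3Z)^* × (Z/17Z)^* × (Z/19Z)^*. Each prime-power unit group is (Z/2Z)^* ≅ trivial group (order 1); (Z/3Z)^* ≅ Z/2Z; (Z/17Z)^* ≅ Z/16Z; (Z/19Z)^* ≅ Z/18Z. Hence Gal(Q(zeta_1938)/Q) ≅ Z/2Z × Z/16Z × Z/18Z.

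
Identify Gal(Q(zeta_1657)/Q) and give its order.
|Gal(Q(zeta_1657)/Q)| = phi(1657) = 1656; group ≅ (Z/1657Z)^* ≅ Z/1656Z

The n-th cyclotomic polynomial Φ_1657(x) is the minimal polynomial of zeta_1657 over Q and has degree phi(1657) = 1656. So Q(zeta_1657) is a degree-1656 Galois extension with Galois group (Z/1657Z)^*. (Z/1657Z)^* is cyclic since 1657 is an odd prime power (or 4). Hence Gal(Q(zeta_1657)/Q) ≅ Z/1656Z.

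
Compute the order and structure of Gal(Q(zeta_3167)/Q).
|Gal(Q(zeta_3167)/Q)| = phi(3167) = 3166; group ≅ (Z/3167Z)^* ≅ Z/3166Z

The n-th cyclotomic polynomial Φ_3167(x) is the minimal polynomial of zeta_3167 over Q and has degree phi(3167) = 3166. So Q(zeta_3167) is a degree-3166 Galois extension with Galois group (Z/3167Z)^*. (Z/3167Z)^* is cyclic since 3167 is an odd prime power (or 4). Hence Gal(Q(zeta_3167)/Q) ≅ Z/3166Z.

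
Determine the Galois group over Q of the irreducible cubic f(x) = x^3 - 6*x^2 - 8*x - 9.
Gal(K/Q) = S_3 (symmetric group of order 6)

Compute the discriminant of x^3 + (-6)*x^2 + (-8)*x + (-9): Δ = -13387. Since Δ is not a rational square, the Galois group is not contained in A_3; it must be the full S_3 (irreducibility of the cubic rules out anything smaller).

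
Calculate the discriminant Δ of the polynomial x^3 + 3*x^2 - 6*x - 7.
Δ = 2889

For x^3 + a x^2 + b x + c the discriminant is Δ = 18 a b c - 4 a^3 c + a^2 b^2 - 4 b^3 - 27 c^2.
Plug a = 3, b = -6, c = -7:
  18*(3)*(-6)*(-7) - 4*(3)^3*(-7) + (3)^2*(-6)^2 - 4*(-6)^3 - 27*(-7)^2
  = 2268 + (756) + 324 + (864) + (-1323)
  = 2889.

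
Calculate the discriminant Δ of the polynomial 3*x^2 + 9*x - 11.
Δ = 213

For a quadratic a x^2 + b x + c the discriminant is Δ = b^2 - 4ac = (9)^2 - 4*(3)*(-11) = 81 - (-132) = 213.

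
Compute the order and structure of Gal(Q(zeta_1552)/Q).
|Gal(Q(zeta_1552)/Q)| = phi(1552) = 768; group ≅ (Z/1552Z)^* ≅ Z/2Z × Z/4Z × Z/96Z

The n-th cyclotomic polynomial Φ_1552(x) is the minimal polynomial of zeta_1552 over Q and has degree phi(1552) = 768. So Q(zeta_1552) is a degree-768 Galois extension with Galois group (Z/1552Z)^*. By CRT, (Z/1552Z)^* ≅ (Z/16Z)^* × (Z/97Z)^*. Each prime-power unit group is (Z/16Z)^* ≅ Z/2Z × Z/4Z; (Z/97Z)^* ≅ Z/96Z. Hence Gal(Q(zeta_1552)/Q) ≅ Z/2Z × Z/4Z × Z/96Z.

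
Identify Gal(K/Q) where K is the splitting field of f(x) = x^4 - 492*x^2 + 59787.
Gal(K/Q) = V_4 (Klein four-group, Z/2Z × Z/2Z)

f factors as (x^2 - 273)(x^2 - 219), so the splitting field is K = Q(sqrt(273), sqrt(219)). The elements 273, 219, 59787 are all non-squares in Q, so sqrt(273) and sqrt(219) generate independent quadratic extensions. Thus [K:Q] = 4 and Gal(K/Q) is generated by the two order-2 automorphisms sqrt(273) ↦ -sqrt(273) and sqrt(219) ↦ -sqrt(219), giving V_4.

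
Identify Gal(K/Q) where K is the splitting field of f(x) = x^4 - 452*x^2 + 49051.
Gal(K/Q) = V_4 (Klein four-group, Z/2Z × Z/2Z)

f factors as (x^2 - 271)(x^2 - 181), so the splitting field is K = Q(sqrt(271), sqrt(181)). The elements 271, 181, 49051 are all non-squares in Q, so sqrt(271) and sqrt(181) generate independent quadratic extensions. Thus [K:Q] = 4 and Gal(K/Q) is generated by the two order-2 automorphisms sqrt(271) ↦ -sqrt(271) and sqrt(181) ↦ -sqrt(181), giving V_4.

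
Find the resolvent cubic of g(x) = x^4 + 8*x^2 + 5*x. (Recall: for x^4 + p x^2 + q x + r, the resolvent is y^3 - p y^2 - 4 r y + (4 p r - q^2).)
h(y) = y^3 - 8*y^2 - 25

Identify coefficients: p = 8, q = 5, r = 0.
Plug into h(y) = y^3 - p y^2 - 4 r y + (4 p r - q^2):
  h(y) = y^3 - (8) y^2 - 4*(0) y + (4*(8)*(0) - (5)^2)
       = y^3 + (-8) y^2 + (0) y + (-25).
Simplifying: h(y) = y^3 - 8*y^2 - 25.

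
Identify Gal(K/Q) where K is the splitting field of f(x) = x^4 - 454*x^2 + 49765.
Gal(K/Q) = V_4 (Klein four-group, Z/2Z × Z/2Z)

f factors as (x^2 - 185)(x^2 - 269), so the splitting field is K = Q(sqrt(185), sqrt(269)). The elements 185, 269, 49765 are all non-squares in Q, so sqrt(185) and sqrt(269) generate independent quadratic extensions. Thus [K:Q] = 4 and Gal(K/Q) is generated by the two order-2 automorphisms sqrt(185) ↦ -sqrt(185) and sqrt(269) ↦ -sqrt(269), giving V_4.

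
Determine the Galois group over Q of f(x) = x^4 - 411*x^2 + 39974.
Gal(K/Q) = V_4 (Klein four-group, Z/2Z × Z/2Z)

f factors as (x^2 - 158)(x^2 - 253), so the splitting field is K = Q(sqrt(158), sqrt(253)). The elements 158, 253, 39974 are all non-squares in Q, so sqrt(158) and sqrt(253) generate independent quadratic extensions. Thus [K:Q] = 4 and Gal(K/Q) is generated by the two order-2 automorphisms sqrt(158) ↦ -sqrt(158) and sqrt(253) ↦ -sqrt(253), giving V_4.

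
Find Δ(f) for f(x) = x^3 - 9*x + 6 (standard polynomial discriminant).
Δ = 1944

For a depressed cubic x^3 + p x + q the discriminant is Δ = -4 p^3 - 27 q^2 = -4*(-9)^3 - 27*(6)^2 = 2916 - 972 = 1944.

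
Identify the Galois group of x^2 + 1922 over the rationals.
Gal(K/Q) = Z/2Z (cyclic of order 2)

x^2 + 1922 is irreducible over Q since -1922 is not a rational square. The splitting field Q(sqrt(-1922)) has degree 2 over Q, and its unique nontrivial automorphism is sqrt(-1922) ↦ -sqrt(-1922). Hence Gal(Q(sqrt(-1922))/Q) = Z/2Z.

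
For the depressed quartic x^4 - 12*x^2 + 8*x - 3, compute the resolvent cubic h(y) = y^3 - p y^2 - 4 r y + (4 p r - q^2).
h(y) = y^3 + 12*y^2 + 12*y + 80

Identify coefficients: p = -12, q = 8, r = -3.
Plug into h(y) = y^3 - p y^2 - 4 r y + (4 p r - q^2):
  h(y) = y^3 - (-12) y^2 - 4*(-3) y + (4*(-12)*(-3) - (8)^2)
       = y^3 + (12) y^2 + (12) y + (80).
Simplifying: h(y) = y^3 + 12*y^2 + 12*y + 80.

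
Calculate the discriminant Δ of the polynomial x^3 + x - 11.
Δ = -3271

For a depressed cubic x^3 + p x + q the discriminant is Δ = -4 p^3 - 27 q^2 = -4*(1)^3 - 27*(-11)^2 = -4 - 3267 = -3271.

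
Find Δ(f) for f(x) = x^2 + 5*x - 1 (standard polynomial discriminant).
Δ = 29

For a quadratic a x^2 + b x + c the discriminant is Δ = b^2 - 4ac = (5)^2 - 4*(1)*(-1) = 25 - (-4) = 29.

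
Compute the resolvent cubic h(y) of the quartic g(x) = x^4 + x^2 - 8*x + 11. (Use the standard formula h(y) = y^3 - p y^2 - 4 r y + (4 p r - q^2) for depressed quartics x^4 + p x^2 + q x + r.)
h(y) = y^3 - y^2 - 44*y - 20

Identify coefficients: p = 1, q = -8, r = 11.
Plug into h(y) = y^3 - p y^2 - 4 r y + (4 p r - q^2):
  h(y) = y^3 - (1) y^2 - 4*(11) y + (4*(1)*(11) - (-8)^2)
       = y^3 + (-1) y^2 + (-44) y + (-20).
Simplifying: h(y) = y^3 - y^2 - 44*y - 20.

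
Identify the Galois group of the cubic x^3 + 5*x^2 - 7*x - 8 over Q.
Gal(K/Q) = S_3 (symmetric group of order 6)

Compute the discriminant of x^3 + (5)*x^2 + (-7)*x + (-8): Δ = 9909. Since Δ is not a rational square, the Galois group is not contained in A_3; it must be the full S_3 (irreducibility of the cubic rules out anything smaller).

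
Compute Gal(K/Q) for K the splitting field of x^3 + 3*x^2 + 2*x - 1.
Gal(K/Q) = S_3 (symmetric group of order 6)

Compute the discriminant of x^3 + (3)*x^2 + (2)*x + (-1): Δ = -23. Since Δ is not a rational square, the Galois group is not contained in A_3; it must be the full S_3 (irreducibility of the cubic rules out anything smaller).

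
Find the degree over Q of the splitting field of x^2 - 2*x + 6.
[K:Q] = 2

The discriminant of x^2 + (-2)*x + (6) is b^2 - 4c = 4 - (24) = -20. Since -20 is not a perfect square in Q, the polynomial is irreducible over Q. Its two roots generate a degree-2 extension, so [K:Q] = 2.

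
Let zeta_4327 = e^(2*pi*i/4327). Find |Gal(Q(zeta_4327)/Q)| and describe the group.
|Gal(Q(zeta_4327)/Q)| = phi(4327) = 4326; group ≅ (Z/4327Z)^* ≅ Z/4326Z

The n-th cyclotomic polynomial Φ_4327(x) is the minimal polynomial of zeta_4327 over Q and has degree phi(4327) = 4326. So Q(zeta_4327) is a degree-4326 Galois extension with Galois group (Z/4327Z)^*. (Z/4327Z)^* is cyclic since 4327 is an odd prime power (or 4). Hence Gal(Q(zeta_4327)/Q) ≅ Z/4326Z.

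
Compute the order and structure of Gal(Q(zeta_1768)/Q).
|Gal(Q(zeta_1768)/Q)| = phi(1768) = 768; group ≅ (Z/1768Z)^* ≅ Z/2Z × Z/2Z × Z/12Z × Z/16Z

The n-th cyclotomic polynomial Φ_1768(x) is the minimal polynomial of zeta_1768 over Q and has degree phi(1768) = 768. So Q(zeta_1768) is a degree-768 Galois extension with Galois group (Z/1768Z)^*. By CRT, (Z/1768Z)^* ≅ (Z/8Z)^* × (Z/13Z)^* × (Z/17Z)^*. Each prime-power unit group is (Z/8Z)^* ≅ Z/2Z × Z/2Z; (Z/13Z)^* ≅ Z/12Z; (Z/17Z)^* ≅ Z/16Z. Hence Gal(Q(zeta_1768)/Q) ≅ Z/2Z × Z/2Z × Z/12Z × Z/16Z.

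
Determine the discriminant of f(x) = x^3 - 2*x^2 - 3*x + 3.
Δ = 321

For x^3 + a x^2 + b x + c the discriminant is Δ = 18 a b c - 4 a^3 c + a^2 b^2 - 4 b^3 - 27 c^2.
Plug a = -2, b = -3, c = 3:
  18*(-2)*(-3)*(3) - 4*(-2)^3*(3) + (-2)^2*(-3)^2 - 4*(-3)^3 - 27*(3)^2
  = 324 + (96) + 36 + (108) + (-243)
  = 321.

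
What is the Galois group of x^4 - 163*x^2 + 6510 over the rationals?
Gal(K/Q) = V_4 (Klein four-group, Z/2Z × Z/2Z)

f factors as (x^2 - 93)(x^2 - 70), so the splitting field is K = Q(sqrt(93), sqrt(70)). The elements 93, 70, 6510 are all non-squares in Q, so sqrt(93) and sqrt(70) generate independent quadratic extensions. Thus [K:Q] = 4 and Gal(K/Q) is generated by the two order-2 automorphisms sqrt(93) ↦ -sqrt(93) and sqrt(70) ↦ -sqrt(70), giving V_4.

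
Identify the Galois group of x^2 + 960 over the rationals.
Gal(K/Q) = Z/2Z (cyclic of order 2)

x^2 + 960 is irreducible over Q since -960 is not a rational square. The splitting field Q(sqrt(-960)) has degree 2 over Q, and its unique nontrivial automorphism is sqrt(-960) ↦ -sqrt(-960). Hence Gal(Q(sqrt(-960))/Q) = Z/2Z.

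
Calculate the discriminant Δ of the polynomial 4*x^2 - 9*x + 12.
Δ = -111

For a quadratic a x^2 + b x + c the discriminant is Δ = b^2 - 4ac = (-9)^2 - 4*(4)*(12) = 81 - (192) = -111.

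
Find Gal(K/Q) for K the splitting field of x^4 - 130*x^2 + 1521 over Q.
Gal(K/Q) = Z/2Z (cyclic of order 2)

f factors as (x^2 - 117)(x^2 - 13), so the splitting field is K = Q(sqrt(117), sqrt(13)). The squarefree part of 117 is 13 and the squarefree part of 13 is also 13, so sqrt(117) and sqrt(13) are both rational multiples of sqrt(13). Hence Q(sqrt(117)) = Q(sqrt(13)) = Q(sqrt(13)), and the splitting field collapses to a single degree-2 extension with Galois group Z/2Z.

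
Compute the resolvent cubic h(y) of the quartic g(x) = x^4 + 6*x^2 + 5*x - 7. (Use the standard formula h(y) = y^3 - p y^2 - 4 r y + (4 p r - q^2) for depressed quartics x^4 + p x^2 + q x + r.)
h(y) = y^3 - 6*y^2 + 28*y - 193

Identify coefficients: p = 6, q = 5, r = -7.
Plug into h(y) = y^3 - p y^2 - 4 r y + (4 p r - q^2):
  h(y) = y^3 - (6) y^2 - 4*(-7) y + (4*(6)*(-7) - (5)^2)
       = y^3 + (-6) y^2 + (28) y + (-193).
Simplifying: h(y) = y^3 - 6*y^2 + 28*y - 193.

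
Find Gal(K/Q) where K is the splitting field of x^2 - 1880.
Gal(K/Q) = Z/2Z (cyclic of order 2)

x^2 - 1880 is irreducible over Q since 1880 is not a rational square. The splitting field Q(sqrt(1880)) has degree 2 over Q, and its unique nontrivial automorphism is sqrt(1880) ↦ -sqrt(1880). Hence Gal(Q(sqrt(1880))/Q) = Z/2Z.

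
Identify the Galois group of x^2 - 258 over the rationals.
Gal(K/Q) = Z/2Z (cyclic of order 2)

x^2 - 258 is irreducible over Q since 258 is not a rational square. The splitting field Q(sqrt(258)) has degree 2 over Q, and its unique nontrivial automorphism is sqrt(258) ↦ -sqrt(258). Hence Gal(Q(sqrt(258))/Q) = Z/2Z.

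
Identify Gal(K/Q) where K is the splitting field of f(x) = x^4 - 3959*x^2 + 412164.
Gal(K/Q) = Z/2Z (cyclic of order 2)

f factors as (x^2 - 3852)(x^2 - 107), so the splitting field is K = Q(sqrt(3852), sqrt(107)). The squarefree part of 3852 is 107 and the squarefree part of 107 is also 107, so sqrt(3852) and sqrt(107) are both rational multiples of sqrt(107). Hence Q(sqrt(3852)) = Q(sqrt(107)) = Q(sqrt(107)), and the splitting field collapses to a single degree-2 extension with Galois group Z/2Z.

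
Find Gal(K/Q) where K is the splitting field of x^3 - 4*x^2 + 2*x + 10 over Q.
Gal(K/Q) = S_3 (symmetric group of order 6)

Compute the discriminant of x^3 + (-4)*x^2 + (2)*x + (10): Δ = -1548. Since Δ is not a rational square, the Galois group is not contained in A_3; it must be the full S_3 (irreducibility of the cubic rules out anything smaller).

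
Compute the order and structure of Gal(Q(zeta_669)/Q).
|Gal(Q(zeta_669)/Q)| = phi(669) = 444; group ≅ (Z/669Z)^* ≅ Z/2Z × Z/222Z

The n-th cyclotomic polynomial Φ_669(x) is the minimal polynomial of zeta_669 over Q and has degree phi(669) = 444. So Q(zeta_669) is a degree-444 Galois extension with Galois group (Z/669Z)^*. By CRT, (Z/669Z)^* ≅ (Z/3Z)^* × (Z/223Z)^*. Each prime-power unit group is (Z/3Z)^* ≅ Z/2Z; (Z/223Z)^* ≅ Z/222Z. Hence Gal(Q(zeta_669)/Q) ≅ Z/2Z × Z/222Z.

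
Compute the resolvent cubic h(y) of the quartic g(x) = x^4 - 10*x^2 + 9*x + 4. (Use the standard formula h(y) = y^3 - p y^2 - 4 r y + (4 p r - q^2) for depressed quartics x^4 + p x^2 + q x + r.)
h(y) = y^3 + 10*y^2 - 16*y - 241

Identify coefficients: p = -10, q = 9, r = 4.
Plug into h(y) = y^3 - p y^2 - 4 r y + (4 p r - q^2):
  h(y) = y^3 - (-10) y^2 - 4*(4) y + (4*(-10)*(4) - (9)^2)
       = y^3 + (10) y^2 + (-16) y + (-241).
Simplifying: h(y) = y^3 + 10*y^2 - 16*y - 241.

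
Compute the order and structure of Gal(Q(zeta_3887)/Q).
|Gal(Q(zeta_3887)/Q)| = phi(3887) = 3432; group ≅ (Z/3887Z)^* ≅ Z/22Z × Z/156Z

The n-th cyclotomic polynomial Φ_3887(x) is the minimal polynomial of zeta_3887 over Q and has degree phi(3887) = 3432. So Q(zeta_3887) is a degree-3432 Galois extension with Galois group (Z/3887Z)^*. By CRT, (Z/3887Z)^* ≅ (Z/169Z)^* × (Z/23Z)^*. Each prime-power unit group is (Z/169Z)^* ≅ Z/156Z; (Z/23Z)^* ≅ Z/22Z. Hence Gal(Q(zeta_3887)/Q) ≅ Z/22Z × Z/156Z.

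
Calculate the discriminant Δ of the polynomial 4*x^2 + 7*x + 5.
Δ = -31

For a quadratic a x^2 + b x + c the discriminant is Δ = b^2 - 4ac = (7)^2 - 4*(4)*(5) = 49 - (80) = -31.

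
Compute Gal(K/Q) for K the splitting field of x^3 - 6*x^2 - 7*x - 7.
Gal(K/Q) = S_3 (symmetric group of order 6)

Compute the discriminant of x^3 + (-6)*x^2 + (-7)*x + (-7): Δ = -9527. Since Δ is not a rational square, the Galois group is not contained in A_3; it must be the full S_3 (irreducibility of the cubic rules out anything smaller).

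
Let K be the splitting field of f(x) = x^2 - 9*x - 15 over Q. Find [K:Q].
[K:Q] = 2

The discriminant of x^2 + (-9)*x + (-15) is b^2 - 4c = 81 - (-60) = 141. Since 141 is not a perfect square in Q, the polynomial is irreducible over Q. Its two roots generate a degree-2 extension, so [K:Q] = 2.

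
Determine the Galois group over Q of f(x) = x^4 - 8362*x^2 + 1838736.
Gal(K/Q) = Z/2Z (cyclic of order 2)

f factors as (x^2 - 8136)(x^2 - 226), so the splitting field is K = Q(sqrt(8136), sqrt(226)). The squarefree part of 8136 is 226 and the squarefree part of 226 is also 226, so sqrt(8136) and sqrt(226) are both rational multiples of sqrt(226). Hence Q(sqrt(8136)) = Q(sqrt(226)) = Q(sqrt(226)), and the splitting field collapses to a single degree-2 extension with Galois group Z/2Z.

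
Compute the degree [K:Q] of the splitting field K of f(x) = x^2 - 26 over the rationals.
[K:Q] = 2

The polynomial x^2 - 26 is irreducible over Q since 26 is not a perfect square. Its splitting field is Q(sqrt(26)), which has degree 2 over Q.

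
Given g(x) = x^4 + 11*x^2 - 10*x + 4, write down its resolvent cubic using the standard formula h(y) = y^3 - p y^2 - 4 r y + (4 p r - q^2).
h(y) = y^3 - 11*y^2 - 16*y + 76

Identify coefficients: p = 11, q = -10, r = 4.
Plug into h(y) = y^3 - p y^2 - 4 r y + (4 p r - q^2):
  h(y) = y^3 - (11) y^2 - 4*(4) y + (4*(11)*(4) - (-10)^2)
       = y^3 + (-11) y^2 + (-16) y + (76).
Simplifying: h(y) = y^3 - 11*y^2 - 16*y + 76.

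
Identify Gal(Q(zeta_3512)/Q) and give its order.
|Gal(Q(zeta_3512)/Q)| = phi(3512) = 1752; group ≅ (Z/3512Z)^* ≅ Z/2Z × Z/2Z × Z/438Z

The n-th cyclotomic polynomial Φ_3512(x) is the minimal polynomial of zeta_3512 over Q and has degree phi(3512) = 1752. So Q(zeta_3512) is a degree-1752 Galois extension with Galois group (Z/3512Z)^*. By CRT, (Z/3512Z)^* ≅ (Z/8Z)^* × (Z/439Z)^*. Each prime-power unit group is (Z/8Z)^* ≅ Z/2Z × Z/2Z; (Z/439Z)^* ≅ Z/438Z. Hence Gal(Q(zeta_3512)/Q) ≅ Z/2Z × Z/2Z × Z/438Z.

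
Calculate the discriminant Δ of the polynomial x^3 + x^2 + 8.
Δ = -1760

For x^3 + a x^2 + b x + c the discriminant is Δ = 18 a b c - 4 a^3 c + a^2 b^2 - 4 b^3 - 27 c^2.
Plug a = 1, b = 0, c = 8:
  18*(1)*(0)*(8) - 4*(1)^3*(8) + (1)^2*(0)^2 - 4*(0)^3 - 27*(8)^2
  = 0 + (-32) + 0 + (0) + (-1728)
  = -1760.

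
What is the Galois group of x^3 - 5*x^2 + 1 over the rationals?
Gal(K/Q) = S_3 (symmetric group of order 6)

Compute the discriminant of x^3 + (-5)*x^2 + (0)*x + (1): Δ = 473. Since Δ is not a rational square, the Galois group is not contained in A_3; it must be the full S_3 (irreducibility of the cubic rules out anything smaller).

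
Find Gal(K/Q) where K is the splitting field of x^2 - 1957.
Gal(K/Q) = Z/2Z (cyclic of order 2)

x^2 - 1957 is irreducible over Q since 1957 is not a rational square. The splitting field Q(sqrt(1957)) has degree 2 over Q, and its unique nontrivial automorphism is sqrt(1957) ↦ -sqrt(1957). Hence Gal(Q(sqrt(1957))/Q) = Z/2Z.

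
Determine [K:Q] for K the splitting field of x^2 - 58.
[K:Q] = 2

The polynomial x^2 - 58 is irreducible over Q since 58 is not a perfect square. Its splitting field is Q(sqrt(58)), which has degree 2 over Q.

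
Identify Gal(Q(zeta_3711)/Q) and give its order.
|Gal(Q(zeta_3711)/Q)| = phi(3711) = 2472; group ≅ (Z/3711Z)^* ≅ Z/2Z × Z/1236Z

The n-th cyclotomic polynomial Φ_3711(x) is the minimal polynomial of zeta_3711 over Q and has degree phi(3711) = 2472. So Q(zeta_3711) is a degree-2472 Galois extension with Galois group (Z/3711Z)^*. By CRT, (Z/3711Z)^* ≅ (Z/3Z)^* × (Z/1237Z)^*. Each prime-power unit group is (Z/3Z)^* ≅ Z/2Z; (Z/1237Z)^* ≅ Z/1236Z. Hence Gal(Q(zeta_3711)/Q) ≅ Z/2Z × Z/1236Z.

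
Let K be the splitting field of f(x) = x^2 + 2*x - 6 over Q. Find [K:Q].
[K:Q] = 2

The discriminant of x^2 + (2)*x + (-6) is b^2 - 4c = 4 - (-24) = 28. Since 28 is not a perfect square in Q, the polynomial is irreducible over Q. Its two roots generate a degree-2 extension, so [K:Q] = 2.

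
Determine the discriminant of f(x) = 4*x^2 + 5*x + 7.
Δ = -87

For a quadratic a x^2 + b x + c the discriminant is Δ = b^2 - 4ac = (5)^2 - 4*(4)*(7) = 25 - (112) = -87.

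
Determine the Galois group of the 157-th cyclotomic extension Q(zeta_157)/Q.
|Gal(Q(zeta_157)/Q)| = phi(157) = 156; group ≅ (Z/157Z)^* ≅ Z/156Z

The n-th cyclotomic polynomial Φ_157(x) is the minimal polynomial of zeta_157 over Q and has degree phi(157) = 156. So Q(zeta_157) is a degree-156 Galois extension with Galois group (Z/157Z)^*. (Z/157Z)^* is cyclic since 157 is an odd prime power (or 4). Hence Gal(Q(zeta_157)/Q) ≅ Z/156Z.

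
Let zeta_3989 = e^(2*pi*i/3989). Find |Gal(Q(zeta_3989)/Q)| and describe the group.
|Gal(Q(zeta_3989)/Q)| = phi(3989) = 3988; group ≅ (Z/3989Z)^* ≅ Z/3988Z

The n-th cyclotomic polynomial Φ_3989(x) is the minimal polynomial of zeta_3989 over Q and has degree phi(3989) = 3988. So Q(zeta_3989) is a degree-3988 Galois extension with Galois group (Z/3989Z)^*. (Z/3989Z)^* is cyclic since 3989 is an odd prime power (or 4). Hence Gal(Q(zeta_3989)/Q) ≅ Z/3988Z.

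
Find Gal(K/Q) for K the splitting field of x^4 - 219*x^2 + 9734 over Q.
Gal(K/Q) = V_4 (Klein four-group, Z/2Z × Z/2Z)

f factors as (x^2 - 62)(x^2 - 157), so the splitting field is K = Q(sqrt(62), sqrt(157)). The elements 62, 157, 9734 are all non-squares in Q, so sqrt(62) and sqrt(157) generate independent quadratic extensions. Thus [K:Q] = 4 and Gal(K/Q) is generated by the two order-2 automorphisms sqrt(62) ↦ -sqrt(62) and sqrt(157) ↦ -sqrt(157), giving V_4.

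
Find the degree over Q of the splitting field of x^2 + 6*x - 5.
[K:Q] = 2

The discriminant of x^2 + (6)*x + (-5) is b^2 - 4c = 36 - (-20) = 56. Since 56 is not a perfect square in Q, the polynomial is irreducible over Q. Its two roots generate a degree-2 extension, so [K:Q] = 2.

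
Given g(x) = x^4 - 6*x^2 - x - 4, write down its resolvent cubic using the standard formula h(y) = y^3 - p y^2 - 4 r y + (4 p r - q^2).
h(y) = y^3 + 6*y^2 + 16*y + 95

Identify coefficients: p = -6, q = -1, r = -4.
Plug into h(y) = y^3 - p y^2 - 4 r y + (4 p r - q^2):
  h(y) = y^3 - (-6) y^2 - 4*(-4) y + (4*(-6)*(-4) - (-1)^2)
       = y^3 + (6) y^2 + (16) y + (95).
Simplifying: h(y) = y^3 + 6*y^2 + 16*y + 95.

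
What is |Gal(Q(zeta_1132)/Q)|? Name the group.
|Gal(Q(zeta_1132)/Q)| = phi(1132) = 564; group ≅ (Z/1132Z)^* ≅ Z/2Z × Z/282Z

The n-th cyclotomic polynomial Φ_1132(x) is the minimal polynomial of zeta_1132 over Q and has degree phi(1132) = 564. So Q(zeta_1132) is a degree-564 Galois extension with Galois group (Z/1132Z)^*. By CRT, (Z/1132Z)^* ≅ (Z/4Z)^* × (Z/283Z)^*. Each prime-power unit group is (Z/4Z)^* ≅ Z/2Z; (Z/283Z)^* ≅ Z/282Z. Hence Gal(Q(zeta_1132)/Q) ≅ Z/2Z × Z/282Z.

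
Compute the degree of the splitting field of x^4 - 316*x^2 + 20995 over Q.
[K:Q] = 4

f factors as (x^2 - 95)(x^2 - 221); the splitting field is K = Q(sqrt(95), sqrt(221)). Since 95, 221, and 20995 are all non-squares in Q, the three subfields Q(sqrt(95)), Q(sqrt(221)), Q(sqrt(20995)) are distinct degree-2 extensions, so [K:Q] = 4 (Klein four Galois group).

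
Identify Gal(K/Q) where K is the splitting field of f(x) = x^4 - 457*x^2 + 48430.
Gal(K/Q) = V_4 (Klein four-group, Z/2Z × Z/2Z)

f factors as (x^2 - 290)(x^2 - 167), so the splitting field is K = Q(sqrt(290), sqrt(167)). The elements 290, 167, 48430 are all non-squares in Q, so sqrt(290) and sqrt(167) generate independent quadratic extensions. Thus [K:Q] = 4 and Gal(K/Q) is generated by the two order-2 automorphisms sqrt(290) ↦ -sqrt(290) and sqrt(167) ↦ -sqrt(167), giving V_4.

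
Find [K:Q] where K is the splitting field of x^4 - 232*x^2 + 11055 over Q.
[K:Q] = 4

f factors as (x^2 - 67)(x^2 - 165); the splitting field is K = Q(sqrt(67), sqrt(165)). Since 67, 165, and 11055 are all non-squares in Q, the three subfields Q(sqrt(67)), Q(sqrt(165)), Q(sqrt(11055)) are distinct degree-2 extensions, so [K:Q] = 4 (Klein four Galois group).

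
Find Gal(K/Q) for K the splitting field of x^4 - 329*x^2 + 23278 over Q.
Gal(K/Q) = V_4 (Klein four-group, Z/2Z × Z/2Z)

f factors as (x^2 - 226)(x^2 - 103), so the splitting field is K = Q(sqrt(226), sqrt(103)). The elements 226, 103, 23278 are all non-squares in Q, so sqrt(226) and sqrt(103) generate independent quadratic extensions. Thus [K:Q] = 4 and Gal(K/Q) is generated by the two order-2 automorphisms sqrt(226) ↦ -sqrt(226) and sqrt(103) ↦ -sqrt(103), giving V_4.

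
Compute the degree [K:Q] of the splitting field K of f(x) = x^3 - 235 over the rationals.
[K:Q] = 6

x^3 - 235 has one real root r = 235^(1/3) and two complex roots r*zeta_3, r*zeta_3^2 where zeta_3 = e^(2*pi*i/3). The splitting field is Q(r, zeta_3). [Q(r):Q] = 3 and [Q(zeta_3):Q] = 2 with gcd = 1, so [Q(r, zeta_3):Q] = 3 * 2 = 6.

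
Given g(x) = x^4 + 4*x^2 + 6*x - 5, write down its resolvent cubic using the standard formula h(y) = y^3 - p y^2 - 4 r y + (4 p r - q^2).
h(y) = y^3 - 4*y^2 + 20*y - 116

Identify coefficients: p = 4, q = 6, r = -5.
Plug into h(y) = y^3 - p y^2 - 4 r y + (4 p r - q^2):
  h(y) = y^3 - (4) y^2 - 4*(-5) y + (4*(4)*(-5) - (6)^2)
       = y^3 + (-4) y^2 + (20) y + (-116).
Simplifying: h(y) = y^3 - 4*y^2 + 20*y - 116.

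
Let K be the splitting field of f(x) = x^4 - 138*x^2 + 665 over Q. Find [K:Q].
[K:Q] = 4

f factors as (x^2 - 5)(x^2 - 133); the splitting field is K = Q(sqrt(5), sqrt(133)). Since 5, 133, and 665 are all non-squares in Q, the three subfields Q(sqrt(5)), Q(sqrt(133)), Q(sqrt(665)) are distinct degree-2 extensions, so [K:Q] = 4 (Klein four Galois group).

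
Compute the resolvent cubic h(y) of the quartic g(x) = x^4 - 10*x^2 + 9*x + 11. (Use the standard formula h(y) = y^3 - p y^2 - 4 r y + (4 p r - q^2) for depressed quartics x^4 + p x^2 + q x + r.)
h(y) = y^3 + 10*y^2 - 44*y - 521

Identify coefficients: p = -10, q = 9, r = 11.
Plug into h(y) = y^3 - p y^2 - 4 r y + (4 p r - q^2):
  h(y) = y^3 - (-10) y^2 - 4*(11) y + (4*(-10)*(11) - (9)^2)
       = y^3 + (10) y^2 + (-44) y + (-521).
Simplifying: h(y) = y^3 + 10*y^2 - 44*y - 521.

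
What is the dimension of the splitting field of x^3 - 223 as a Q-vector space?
[K:Q] = 6

x^3 - 223 has one real root r = 223^(1/3) and two complex roots r*zeta_3, r*zeta_3^2 where zeta_3 = e^(2*pi*i/3). The splitting field is Q(r, zeta_3). [Q(r):Q] = 3 and [Q(zeta_3):Q] = 2 with gcd = 1, so [Q(r, zeta_3):Q] = 3 * 2 = 6.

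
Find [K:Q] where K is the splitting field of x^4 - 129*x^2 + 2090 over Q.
[K:Q] = 4

f factors as (x^2 - 110)(x^2 - 19); the splitting field is K = Q(sqrt(110), sqrt(19)). Since 110, 19, and 2090 are all non-squares in Q, the three subfields Q(sqrt(110)), Q(sqrt(19)), Q(sqrt(2090)) are distinct degree-2 extensions, so [K:Q] = 4 (Klein four Galois group).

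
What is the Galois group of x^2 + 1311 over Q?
Gal(K/Q) = Z/2Z (cyclic of order 2)

x^2 + 1311 is irreducible over Q since -1311 is not a rational square. The splitting field Q(sqrt(-1311)) has degree 2 over Q, and its unique nontrivial automorphism is sqrt(-1311) ↦ -sqrt(-1311). Hence Gal(Q(sqrt(-1311))/Q) = Z/2Z.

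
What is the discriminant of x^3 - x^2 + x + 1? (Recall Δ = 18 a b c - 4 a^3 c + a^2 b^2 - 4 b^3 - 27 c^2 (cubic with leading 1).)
Δ = -44

For x^3 + a x^2 + b x + c the discriminant is Δ = 18 a b c - 4 a^3 c + a^2 b^2 - 4 b^3 - 27 c^2.
Plug a = -1, b = 1, c = 1:
  18*(-1)*(1)*(1) - 4*(-1)^3*(1) + (-1)^2*(1)^2 - 4*(1)^3 - 27*(1)^2
  = -18 + (4) + 1 + (-4) + (-27)
  = -44.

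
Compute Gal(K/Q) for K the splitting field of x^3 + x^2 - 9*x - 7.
Gal(K/Q) = S_3 (symmetric group of order 6)

Compute the discriminant of x^3 + (1)*x^2 + (-9)*x + (-7): Δ = 2836. Since Δ is not a rational square, the Galois group is not contained in A_3; it must be the full S_3 (irreducibility of the cubic rules out anything smaller).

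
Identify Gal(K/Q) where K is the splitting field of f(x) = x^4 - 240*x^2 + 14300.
Gal(K/Q) = V_4 (Klein four-group, Z/2Z × Z/2Z)

f factors as (x^2 - 110)(x^2 - 130), so the splitting field is K = Q(sqrt(110), sqrt(130)). The elements 110, 130, 14300 are all non-squares in Q, so sqrt(110) and sqrt(130) generate independent quadratic extensions. Thus [K:Q] = 4 and Gal(K/Q) is generated by the two order-2 automorphisms sqrt(110) ↦ -sqrt(110) and sqrt(130) ↦ -sqrt(130), giving V_4.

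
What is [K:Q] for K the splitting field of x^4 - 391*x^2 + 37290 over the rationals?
[K:Q] = 4

f factors as (x^2 - 226)(x^2 - 165); the splitting field is K = Q(sqrt(226), sqrt(165)). Since 226, 165, and 37290 are all non-squares in Q, the three subfields Q(sqrt(226)), Q(sqrt(165)), Q(sqrt(37290)) are distinct degree-2 extensions, so [K:Q] = 4 (Klein four Galois group).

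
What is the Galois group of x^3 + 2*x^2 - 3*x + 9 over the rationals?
Gal(K/Q) = S_3 (symmetric group of order 6)

Compute the discriminant of x^3 + (2)*x^2 + (-3)*x + (9): Δ = -3303. Since Δ is not a rational square, the Galois group is not contained in A_3; it must be the full S_3 (irreducibility of the cubic rules out anything smaller).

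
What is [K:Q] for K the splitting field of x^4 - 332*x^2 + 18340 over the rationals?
[K:Q] = 4

f factors as (x^2 - 262)(x^2 - 70); the splitting field is K = Q(sqrt(262), sqrt(70)). Since 262, 70, and 18340 are all non-squares in Q, the three subfields Q(sqrt(262)), Q(sqrt(70)), Q(sqrt(18340)) are distinct degree-2 extensions, so [K:Q] = 4 (Klein four Galois group).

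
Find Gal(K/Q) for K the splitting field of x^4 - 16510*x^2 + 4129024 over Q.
Gal(K/Q) = Z/2Z (cyclic of order 2)

f factors as (x^2 - 16256)(x^2 - 254), so the splitting field is K = Q(sqrt(16256), sqrt(254)). The squarefree part of 16256 is 254 and the squarefree part of 254 is also 254, so sqrt(16256) and sqrt(254) are both rational multiples of sqrt(254). Hence Q(sqrt(16256)) = Q(sqrt(254)) = Q(sqrt(254)), and the splitting field collapses to a single degree-2 extension with Galois group Z/2Z.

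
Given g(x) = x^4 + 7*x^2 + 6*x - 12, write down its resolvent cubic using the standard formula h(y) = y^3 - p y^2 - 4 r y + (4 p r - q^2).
h(y) = y^3 - 7*y^2 + 48*y - 372

Identify coefficients: p = 7, q = 6, r = -12.
Plug into h(y) = y^3 - p y^2 - 4 r y + (4 p r - q^2):
  h(y) = y^3 - (7) y^2 - 4*(-12) y + (4*(7)*(-12) - (6)^2)
       = y^3 + (-7) y^2 + (48) y + (-372).
Simplifying: h(y) = y^3 - 7*y^2 + 48*y - 372.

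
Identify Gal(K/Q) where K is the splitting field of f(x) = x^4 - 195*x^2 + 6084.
Gal(K/Q) = Z/2Z (cyclic of order 2)

f factors as (x^2 - 156)(x^2 - 39), so the splitting field is K = Q(sqrt(156), sqrt(39)). The squarefree part of 156 is 39 and the squarefree part of 39 is also 39, so sqrt(156) and sqrt(39) are both rational multiples of sqrt(39). Hence Q(sqrt(156)) = Q(sqrt(39)) = Q(sqrt(39)), and the splitting field collapses to a single degree-2 extension with Galois group Z/2Z.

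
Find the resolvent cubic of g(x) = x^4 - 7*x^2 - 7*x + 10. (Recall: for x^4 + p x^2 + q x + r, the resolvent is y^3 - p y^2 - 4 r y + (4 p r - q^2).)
h(y) = y^3 + 7*y^2 - 40*y - 329

Identify coefficients: p = -7, q = -7, r = 10.
Plug into h(y) = y^3 - p y^2 - 4 r y + (4 p r - q^2):
  h(y) = y^3 - (-7) y^2 - 4*(10) y + (4*(-7)*(10) - (-7)^2)
       = y^3 + (7) y^2 + (-40) y + (-329).
Simplifying: h(y) = y^3 + 7*y^2 - 40*y - 329.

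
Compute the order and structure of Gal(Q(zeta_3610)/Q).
|Gal(Q(zeta_3610)/Q)| = phi(3610) = 1368; group ≅ (Z/3610Z)^* ≅ Z/4Z × Z/342Z

The n-th cyclotomic polynomial Φ_3610(x) is the minimal polynomial of zeta_3610 over Q and has degree phi(3610) = 1368. So Q(zeta_3610) is a degree-1368 Galois extension with Galois group (Z/3610Z)^*. By CRT, (Z/3610Z)^* ≅ (Z/2Z)^* × (Z/5Z)^* × (Z/361Z)^*. Each prime-power unit group is (Z/2Z)^* ≅ trivial group (order 1); (Z/5Z)^* ≅ Z/4Z; (Z/361Z)^* ≅ Z/342Z. Hence Gal(Q(zeta_3610)/Q) ≅ Z/4Z × Z/342Z.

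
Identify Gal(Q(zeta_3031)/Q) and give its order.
|Gal(Q(zeta_3031)/Q)| = phi(3031) = 2592; group ≅ (Z/3031Z)^* ≅ Z/6Z × Z/432Z

The n-th cyclotomic polynomial Φ_3031(x) is the minimal polynomial of zeta_3031 over Q and has degree phi(3031) = 2592. So Q(zeta_3031) is a degree-2592 Galois extension with Galois group (Z/3031Z)^*. By CRT, (Z/3031Z)^* ≅ (Z/7Z)^* × (Z/433Z)^*. Each prime-power unit group is (Z/7Z)^* ≅ Z/6Z; (Z/433Z)^* ≅ Z/432Z. Hence Gal(Q(zeta_3031)/Q) ≅ Z/6Z × Z/432Z.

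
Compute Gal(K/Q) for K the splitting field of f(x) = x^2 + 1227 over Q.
Gal(K/Q) = Z/2Z (cyclic of order 2)

x^2 + 1227 is irreducible over Q since -1227 is not a rational square. The splitting field Q(sqrt(-1227)) has degree 2 over Q, and its unique nontrivial automorphism is sqrt(-1227) ↦ -sqrt(-1227). Hence Gal(Q(sqrt(-1227))/Q) = Z/2Z.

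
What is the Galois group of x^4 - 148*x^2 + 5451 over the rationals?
Gal(K/Q) = V_4 (Klein four-group, Z/2Z × Z/2Z)

f factors as (x^2 - 69)(x^2 - 79), so the splitting field is K = Q(sqrt(69), sqrt(79)). The elements 69, 79, 5451 are all non-squares in Q, so sqrt(69) and sqrt(79) generate independent quadratic extensions. Thus [K:Q] = 4 and Gal(K/Q) is generated by the two order-2 automorphisms sqrt(69) ↦ -sqrt(69) and sqrt(79) ↦ -sqrt(79), giving V_4.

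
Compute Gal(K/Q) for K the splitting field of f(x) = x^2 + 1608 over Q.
Gal(K/Q) = Z/2Z (cyclic of order 2)

x^2 + 1608 is irreducible over Q since -1608 is not a rational square. The splitting field Q(sqrt(-1608)) has degree 2 over Q, and its unique nontrivial automorphism is sqrt(-1608) ↦ -sqrt(-1608). Hence Gal(Q(sqrt(-1608))/Q) = Z/2Z.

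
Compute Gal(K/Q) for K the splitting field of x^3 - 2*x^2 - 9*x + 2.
Gal(K/Q) = A_3 (cyclic of order 3)

Compute the discriminant of x^3 + (-2)*x^2 + (-9)*x + (2): Δ = 3844. Since Δ is a perfect square (Δ = 62^2), the Galois group is contained in A_3. Irreducibility forces the group to be transitive on three roots, so Gal = A_3.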